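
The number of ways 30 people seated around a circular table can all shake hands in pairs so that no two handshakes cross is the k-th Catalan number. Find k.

15

Non-crossing handshake pairings of 2n people are counted by C_n; 30 people gives n = 15.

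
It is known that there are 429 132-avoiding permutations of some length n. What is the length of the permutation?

7

Permutations of [n] avoiding a fixed length-3 pattern are counted by C_n. Since C_7 = 429, the index is 7.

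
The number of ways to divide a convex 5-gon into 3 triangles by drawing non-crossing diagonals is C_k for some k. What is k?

Triangulations of a convex m-gon are counted by C_{m−2}; with m = 5 this is C_3.

3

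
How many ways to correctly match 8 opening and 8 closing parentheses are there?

1430

With 8 pairs the number of balanced bracket strings is the Catalan number C_8.
C_8 = C(16,8)/9 = 12870/9 = 1430.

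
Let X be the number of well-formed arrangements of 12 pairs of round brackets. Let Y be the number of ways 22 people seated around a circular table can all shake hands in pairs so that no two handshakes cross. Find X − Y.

Balanced strings of n pairs of brackets are counted by C_n; here n = 12. So X = C_12 = 208012.
With 22 = 2·11 people, non-crossing handshake pairings are non-crossing perfect matchings on a circle, counted by C_11. So Y = C_11 = 58786.
X − Y = 208012 − 58786 = 149226.

149226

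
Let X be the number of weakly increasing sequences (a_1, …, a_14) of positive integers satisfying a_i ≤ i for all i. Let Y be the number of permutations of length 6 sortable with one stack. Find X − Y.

2674308

Weakly increasing sequences with a_i ≤ i biject with Dyck paths of semilength 14, so there are C_14. So X = C_14 = 2674440.
By Knuth's characterisation, the stack-sortable permutations of length 6 are the 231-avoiders, numbering C_6. So Y = C_6 = 132.
X − Y = 2674440 − 132 = 2674308.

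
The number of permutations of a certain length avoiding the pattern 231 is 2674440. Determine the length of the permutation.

14

Permutations of [n] avoiding a fixed length-3 pattern are counted by C_n; 2674440 = C_14.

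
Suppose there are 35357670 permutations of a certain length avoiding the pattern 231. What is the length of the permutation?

Permutations of [n] avoiding a fixed length-3 pattern are counted by C_n. Since C_16 = 35357670, the index is 16.

16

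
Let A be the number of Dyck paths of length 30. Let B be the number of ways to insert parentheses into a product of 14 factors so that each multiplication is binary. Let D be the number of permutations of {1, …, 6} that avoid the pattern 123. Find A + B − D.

10437613

A Dyck path with 15 up-steps and 15 down-steps has semilength 15, so there are C_15 of them. So A = C_15 = 9694845.
Parenthesizations of m factors correspond to full binary trees with m leaves, counted by C_{m−1}; m = 14 gives C_13. So B = C_13 = 742900.
Permutations of [n] avoiding any single length-3 pattern are counted by C_n; here n = 6. So D = C_6 = 132.
A + B − D = 9694845 + 742900 − 132 = 10437613.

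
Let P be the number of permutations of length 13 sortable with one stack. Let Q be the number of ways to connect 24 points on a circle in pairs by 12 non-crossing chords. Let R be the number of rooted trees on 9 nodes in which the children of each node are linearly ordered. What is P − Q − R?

533458

By Knuth's characterisation, the stack-sortable permutations of length 13 are the 231-avoiders, numbering C_13. So P = C_13 = 742900.
Pairing 24 circle points by 12 non-crossing chords gives C_12 matchings. So Q = C_12 = 208012.
Rooted ordered (plane) trees on m nodes have m−1 edges and are counted by C_{m−1}; m = 9 gives C_8. So R = C_8 = 1430.
P − Q − R = 742900 − 208012 − 1430 = 533458.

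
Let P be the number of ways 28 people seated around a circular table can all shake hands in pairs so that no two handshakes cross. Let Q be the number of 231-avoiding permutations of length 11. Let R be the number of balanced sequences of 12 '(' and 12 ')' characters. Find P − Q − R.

2407642

Non-crossing handshake pairings of 2n people are counted by C_n; 28 people gives n = 14. So P = C_14 = 2674440.
For any fixed pattern of length 3, the pattern-avoiding permutations of [11] number C_11. So Q = C_11 = 58786.
With 12 pairs the number of balanced bracket strings is the Catalan number C_12. So R = C_12 = 208012.
P − Q − R = 2674440 − 58786 − 208012 = 2407642.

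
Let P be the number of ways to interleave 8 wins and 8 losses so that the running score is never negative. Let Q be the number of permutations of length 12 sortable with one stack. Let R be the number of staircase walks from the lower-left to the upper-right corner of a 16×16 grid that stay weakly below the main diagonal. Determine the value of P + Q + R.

Ballot sequences with n votes each where one side never trails are Dyck words, counted by C_n; here n = 8. So P = C_8 = 1430.
By Knuth's characterisation, the stack-sortable permutations of length 12 are the 231-avoiders, numbering C_12. So Q = C_12 = 208012.
Monotone paths in an n×n grid that stay weakly below the diagonal are counted by C_n; here n = 16. So R = C_16 = 35357670.
P + Q + R = 1430 + 208012 + 35357670 = 35567112.

35567112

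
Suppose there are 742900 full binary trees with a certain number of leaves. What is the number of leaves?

14

Full binary trees with L leaves are counted by C_{L−1}. Since C_13 = 742900, the index is 13.
So the index is 13, and the number of leaves is 13 + 1 = 14.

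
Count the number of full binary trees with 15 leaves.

2674440

Full binary trees with 15 leaves have 15−1 = 14 internal nodes, so there are C_14 of them.
C_14 = C(28,14)/15 = 40116600/15 = 2674440.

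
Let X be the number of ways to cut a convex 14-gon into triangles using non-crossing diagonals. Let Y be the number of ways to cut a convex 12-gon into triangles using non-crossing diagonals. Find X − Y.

191216

Triangulations of a convex m-gon are counted by C_{m−2}; with m = 14 this is C_12. So X = C_12 = 208012.
A convex 12-gon is triangulated into 10 triangles, and the number of such triangulations is the Catalan number C_{12−2} = C_10. So Y = C_10 = 16796.
X − Y = 208012 − 16796 = 191216.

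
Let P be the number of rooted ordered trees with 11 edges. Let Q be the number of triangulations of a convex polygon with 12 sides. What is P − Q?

41990

Rooted ordered trees with n edges are counted by C_n; here n = 11. So P = C_11 = 58786.
A convex 12-gon is triangulated into 10 triangles, and the number of such triangulations is the Catalan number C_{12−2} = C_10. So Q = C_10 = 16796.
P − Q = 58786 − 16796 = 41990.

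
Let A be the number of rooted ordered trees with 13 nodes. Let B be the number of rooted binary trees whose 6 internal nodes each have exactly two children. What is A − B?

Rooted ordered (plane) trees on m nodes have m−1 edges and are counted by C_{m−1}; m = 13 gives C_12. So A = C_12 = 208012.
The number of full binary trees on 6 internal nodes is the Catalan number C_6. So B = C_6 = 132.
A − B = 208012 − 132 = 207880.

207880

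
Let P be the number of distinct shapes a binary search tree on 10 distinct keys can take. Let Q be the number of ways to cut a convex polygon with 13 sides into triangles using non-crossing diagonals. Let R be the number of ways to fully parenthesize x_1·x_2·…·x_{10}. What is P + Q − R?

70720

Binary trees (left/right distinguished) on n nodes are counted by C_n; here n = 10. So P = C_10 = 16796.
Triangulations of a convex m-gon are counted by C_{m−2}; with m = 13 this is C_11. So Q = C_11 = 58786.
Bracketing 10 factors into binary products is counted by C_{10−1} = C_9. So R = C_9 = 4862.
P + Q − R = 16796 + 58786 − 4862 = 70720.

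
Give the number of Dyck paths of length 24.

208012

A Dyck path with 12 up-steps and 12 down-steps has semilength 12, so there are C_12 of them.
C_12 = 208012.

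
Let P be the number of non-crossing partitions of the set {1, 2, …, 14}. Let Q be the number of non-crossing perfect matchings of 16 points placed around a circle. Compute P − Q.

2673010

Non-crossing partitions of an n-element set are counted by C_n; here n = 14. So P = C_14 = 2674440.
Pairing 16 circle points by 8 non-crossing chords gives C_8 matchings. So Q = C_8 = 1430.
P − Q = 2674440 − 1430 = 2673010.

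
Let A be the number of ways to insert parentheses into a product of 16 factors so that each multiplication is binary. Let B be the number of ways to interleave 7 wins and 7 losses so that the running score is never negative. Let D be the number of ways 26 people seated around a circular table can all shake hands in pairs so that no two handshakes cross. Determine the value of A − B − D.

8951516

Bracketing 16 factors into binary products is counted by C_{16−1} = C_15. So A = C_15 = 9694845.
Ballot sequences with n votes each where one side never trails are Dyck words, counted by C_n; here n = 7. So B = C_7 = 429.
With 26 = 2·13 people, non-crossing handshake pairings are non-crossing perfect matchings on a circle, counted by C_13. So D = C_13 = 742900.
A − B − D = 9694845 − 429 − 742900 = 8951516.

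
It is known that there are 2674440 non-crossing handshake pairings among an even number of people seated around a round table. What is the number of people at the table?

Non-crossing handshake pairings of 2n people are counted by C_n; 2674440 = C_14.
So n = 14, and there are 2n = 28 people.

28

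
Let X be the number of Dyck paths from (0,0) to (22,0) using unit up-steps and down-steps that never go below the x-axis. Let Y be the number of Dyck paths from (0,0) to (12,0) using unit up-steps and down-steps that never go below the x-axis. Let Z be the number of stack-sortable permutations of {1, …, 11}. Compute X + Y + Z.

117704

Dyck paths of semilength n (length 2n) are counted by C_n; here n = 11. So X = C_11 = 58786.
Dyck paths of semilength n (length 2n) are counted by C_n; here n = 6. So Y = C_6 = 132.
Stack-sortable permutations are exactly the 231-avoiding ones, counted by C_n; here n = 11. So Z = C_11 = 58786.
X + Y + Z = 58786 + 132 + 58786 = 117704.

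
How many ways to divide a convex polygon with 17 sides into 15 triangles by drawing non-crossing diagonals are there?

Triangulations of a convex m-gon are counted by C_{m−2}; with m = 17 this is C_15.
C_15 = C_14 · 2(2·14+1)/(14+2) = 2674440 · 58/16 = 9694845.

9694845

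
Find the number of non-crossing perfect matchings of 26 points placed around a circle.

Pairing 26 circle points by 13 non-crossing chords gives C_13 matchings.
C_13 = C(26,13)/14 = 10400600/14 = 742900.

742900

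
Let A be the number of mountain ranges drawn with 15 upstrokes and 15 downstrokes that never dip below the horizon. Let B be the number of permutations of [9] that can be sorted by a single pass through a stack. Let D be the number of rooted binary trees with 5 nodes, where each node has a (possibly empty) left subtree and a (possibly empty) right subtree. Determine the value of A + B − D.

A Dyck path with 15 up-steps and 15 down-steps has semilength 15, so there are C_15 of them. So A = C_15 = 9694845.
By Knuth's characterisation, the stack-sortable permutations of length 9 are the 231-avoiders, numbering C_9. So B = C_9 = 4862.
Binary trees (left/right distinguished) on n nodes are counted by C_n; here n = 5. So D = C_5 = 42.
A + B − D = 9694845 + 4862 − 42 = 9699665.

9699665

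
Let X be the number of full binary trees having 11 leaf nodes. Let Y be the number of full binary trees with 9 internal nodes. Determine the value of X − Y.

Full binary trees with 11 leaves have 11−1 = 10 internal nodes, so there are C_10 of them. So X = C_10 = 16796.
The number of full binary trees on 9 internal nodes is the Catalan number C_9. So Y = C_9 = 4862.
X − Y = 16796 − 4862 = 11934.

11934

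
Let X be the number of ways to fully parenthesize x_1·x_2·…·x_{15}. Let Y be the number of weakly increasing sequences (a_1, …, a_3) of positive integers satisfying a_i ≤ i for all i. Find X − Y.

2674435

Parenthesizations of m factors correspond to full binary trees with m leaves, counted by C_{m−1}; m = 15 gives C_14. So X = C_14 = 2674440.
Such sub-staircase sequences of length n are counted by C_n; here n = 3. So Y = C_3 = 5.
X − Y = 2674440 − 5 = 2674435.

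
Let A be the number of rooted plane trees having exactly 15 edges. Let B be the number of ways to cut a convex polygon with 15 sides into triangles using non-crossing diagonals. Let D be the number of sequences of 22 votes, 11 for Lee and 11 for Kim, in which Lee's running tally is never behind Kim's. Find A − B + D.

9010731

Rooted ordered trees with n edges are counted by C_n; here n = 15. So A = C_15 = 9694845.
The number of triangulations of a 15-gon is the Catalan number C_13 (index = sides − 2). So B = C_13 = 742900.
Ballot sequences with n votes each where one side never trails are Dyck words, counted by C_n; here n = 11. So D = C_11 = 58786.
A − B + D = 9694845 − 742900 + 58786 = 9010731.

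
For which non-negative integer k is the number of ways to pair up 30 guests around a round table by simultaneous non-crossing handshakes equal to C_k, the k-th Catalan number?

Non-crossing handshake pairings of 2n people are counted by C_n; 30 people gives n = 15.

15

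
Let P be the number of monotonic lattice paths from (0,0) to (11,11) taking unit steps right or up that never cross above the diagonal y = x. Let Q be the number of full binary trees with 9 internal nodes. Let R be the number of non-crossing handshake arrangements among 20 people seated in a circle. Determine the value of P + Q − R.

46852

Monotone paths in an n×n grid that stay weakly below the diagonal are counted by C_n; here n = 11. So P = C_11 = 58786.
Full binary trees with n internal nodes are counted by C_n; here n = 9. So Q = C_9 = 4862.
Non-crossing handshake pairings of 2n people are counted by C_n; 20 people gives n = 10. So R = C_10 = 16796.
P + Q − R = 58786 + 4862 − 16796 = 46852.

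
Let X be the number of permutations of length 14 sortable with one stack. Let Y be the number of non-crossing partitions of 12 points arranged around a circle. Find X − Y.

2466428

By Knuth's characterisation, the stack-sortable permutations of length 14 are the 231-avoiders, numbering C_14. So X = C_14 = 2674440.
The non-crossing partitions of [12] form a lattice of size C_12. So Y = C_12 = 208012.
X − Y = 2674440 − 208012 = 2466428.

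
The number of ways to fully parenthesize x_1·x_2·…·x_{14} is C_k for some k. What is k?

13

Bracketing 14 factors into binary products is counted by C_{14−1} = C_13.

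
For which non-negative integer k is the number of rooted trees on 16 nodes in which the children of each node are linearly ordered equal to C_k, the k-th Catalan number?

15

Rooted ordered (plane) trees on m nodes have m−1 edges and are counted by C_{m−1}; m = 16 gives C_15.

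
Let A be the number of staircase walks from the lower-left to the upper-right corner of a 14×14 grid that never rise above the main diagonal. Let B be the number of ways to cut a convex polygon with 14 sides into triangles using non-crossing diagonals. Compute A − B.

Monotone paths in an n×n grid that stay weakly below the diagonal are counted by C_n; here n = 14. So A = C_14 = 2674440.
Triangulations of a convex m-gon are counted by C_{m−2}; with m = 14 this is C_12. So B = C_12 = 208012.
A − B = 2674440 − 208012 = 2466428.

2466428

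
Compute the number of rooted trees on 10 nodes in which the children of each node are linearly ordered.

4862

Rooted ordered (plane) trees on m nodes have m−1 edges and are counted by C_{m−1}; m = 10 gives C_9.
C_9 = C(18,9)/10 = 48620/10 = 4862.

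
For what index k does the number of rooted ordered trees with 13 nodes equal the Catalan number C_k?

12

A rooted plane tree on 13 nodes has 12 edges, and such trees are counted by C_12.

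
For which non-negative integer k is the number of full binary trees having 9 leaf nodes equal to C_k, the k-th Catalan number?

8

Full binary trees with 9 leaves have 9−1 = 8 internal nodes, so there are C_8 of them.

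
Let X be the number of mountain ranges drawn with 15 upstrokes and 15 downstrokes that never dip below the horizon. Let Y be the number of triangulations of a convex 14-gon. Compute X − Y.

Dyck paths of semilength n (length 2n) are counted by C_n; here n = 15. So X = C_15 = 9694845.
A convex 14-gon is triangulated into 12 triangles, and the number of such triangulations is the Catalan number C_{14−2} = C_12. So Y = C_12 = 208012.
X − Y = 9694845 − 208012 = 9486833.

9486833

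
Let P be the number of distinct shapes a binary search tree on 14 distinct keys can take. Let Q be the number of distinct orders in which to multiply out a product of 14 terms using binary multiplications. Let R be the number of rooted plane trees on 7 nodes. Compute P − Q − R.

1931408

Rooted binary trees with 14 nodes (each child slot possibly empty) number C_14. So P = C_14 = 2674440.
Ways to associate a product of 14 factors correspond to binary trees on 14 leaves, so the count is C_13. So Q = C_13 = 742900.
Rooted ordered (plane) trees on m nodes have m−1 edges and are counted by C_{m−1}; m = 7 gives C_6. So R = C_6 = 132.
P − Q − R = 2674440 − 742900 − 132 = 1931408.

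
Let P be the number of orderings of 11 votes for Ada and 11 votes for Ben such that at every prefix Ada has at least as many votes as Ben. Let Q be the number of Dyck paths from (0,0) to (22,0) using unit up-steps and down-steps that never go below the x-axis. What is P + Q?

Ballot sequences with n votes each where one side never trails are Dyck words, counted by C_n; here n = 11. So P = C_11 = 58786.
Dyck paths of semilength n (length 2n) are counted by C_n; here n = 11. So Q = C_11 = 58786.
P + Q = 58786 + 58786 = 117572.

117572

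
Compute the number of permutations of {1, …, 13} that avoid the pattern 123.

Permutations of [n] avoiding any single length-3 pattern are counted by C_n; here n = 13.
C_13 = 742900.

742900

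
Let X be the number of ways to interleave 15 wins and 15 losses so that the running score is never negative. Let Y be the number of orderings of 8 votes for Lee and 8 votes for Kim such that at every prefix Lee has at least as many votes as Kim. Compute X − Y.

9693415

Reading a vote for the leader as '(' and for the other as ')' turns such a sequence into a balanced string of 15 pairs, so the count is C_15. So X = C_15 = 9694845.
Ballot sequences with n votes each where one side never trails are Dyck words, counted by C_n; here n = 8. So Y = C_8 = 1430.
X − Y = 9694845 − 1430 = 9693415.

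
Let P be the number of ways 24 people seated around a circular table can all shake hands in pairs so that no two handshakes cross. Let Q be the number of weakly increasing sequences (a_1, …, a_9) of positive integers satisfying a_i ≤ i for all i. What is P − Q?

203150

Non-crossing handshake pairings of 2n people are counted by C_n; 24 people gives n = 12. So P = C_12 = 208012.
Weakly increasing sequences with a_i ≤ i biject with Dyck paths of semilength 9, so there are C_9. So Q = C_9 = 4862.
P − Q = 208012 − 4862 = 203150.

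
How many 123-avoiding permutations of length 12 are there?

208012

For any fixed pattern of length 3, the pattern-avoiding permutations of [12] number C_12.
C_12 = C(24,12)/13 = 2704156/13 = 208012.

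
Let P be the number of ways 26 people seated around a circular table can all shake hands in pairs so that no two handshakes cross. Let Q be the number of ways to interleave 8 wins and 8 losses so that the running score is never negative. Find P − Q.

With 26 = 2·13 people, non-crossing handshake pairings are non-crossing perfect matchings on a circle, counted by C_13. So P = C_13 = 742900.
Reading a vote for the leader as '(' and for the other as ')' turns such a sequence into a balanced string of 8 pairs, so the count is C_8. So Q = C_8 = 1430.
P − Q = 742900 − 1430 = 741470.

741470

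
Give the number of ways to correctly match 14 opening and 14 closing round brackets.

A balanced arrangement of 14 bracket pairs is a Dyck word of semilength 14, so the count is C_14.
C_14 = C_13 · 2(2·13+1)/(13+2) = 742900 · 54/15 = 2674440.

2674440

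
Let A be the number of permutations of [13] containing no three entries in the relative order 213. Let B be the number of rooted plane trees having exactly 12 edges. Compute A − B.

Permutations of [n] avoiding any single length-3 pattern are counted by C_n; here n = 13. So A = C_13 = 742900.
Rooted ordered trees with n edges are counted by C_n; here n = 12. So B = C_12 = 208012.
A − B = 742900 − 208012 = 534888.

534888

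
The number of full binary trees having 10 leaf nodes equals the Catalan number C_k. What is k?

9

Full binary trees with 10 leaves have 10−1 = 9 internal nodes, so there are C_9 of them.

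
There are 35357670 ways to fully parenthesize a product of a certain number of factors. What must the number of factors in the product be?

17

Parenthesizations of m factors are counted by C_{m−1}. The Catalan number equal to 35357670 is C_16.
So the index is 16, and the number of factors is 16 + 1 = 17.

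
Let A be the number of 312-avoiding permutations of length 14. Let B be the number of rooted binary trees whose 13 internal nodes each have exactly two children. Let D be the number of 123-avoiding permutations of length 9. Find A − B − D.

1926678

For any fixed pattern of length 3, the pattern-avoiding permutations of [14] number C_14. So A = C_14 = 2674440.
The number of full binary trees on 13 internal nodes is the Catalan number C_13. So B = C_13 = 742900.
For any fixed pattern of length 3, the pattern-avoiding permutations of [9] number C_9. So D = C_9 = 4862.
A − B − D = 2674440 − 742900 − 4862 = 1926678.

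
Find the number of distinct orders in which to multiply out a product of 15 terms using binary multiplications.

2674440

Ways to associate a product of 15 factors correspond to binary trees on 15 leaves, so the count is C_14.
C_14 = C(28,14)/15 = 40116600/15 = 2674440.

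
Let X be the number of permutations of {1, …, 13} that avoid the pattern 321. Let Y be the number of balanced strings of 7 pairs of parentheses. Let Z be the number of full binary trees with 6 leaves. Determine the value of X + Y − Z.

For any fixed pattern of length 3, the pattern-avoiding permutations of [13] number C_13. So X = C_13 = 742900.
A balanced arrangement of 7 bracket pairs is a Dyck word of semilength 7, so the count is C_7. So Y = C_7 = 429.
A full binary tree with L leaves has L−1 internal nodes and is counted by C_{L−1}; L = 6 gives C_5. So Z = C_5 = 42.
X + Y − Z = 742900 + 429 − 42 = 743287.

743287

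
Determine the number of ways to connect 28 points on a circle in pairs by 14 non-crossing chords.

Non-crossing perfect matchings of 2n points on a circle are counted by C_n; with 28 points, n = 14.
C_14 = 2674440.

2674440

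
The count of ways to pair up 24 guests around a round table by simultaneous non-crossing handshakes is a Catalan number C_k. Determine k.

12

Non-crossing handshake pairings of 2n people are counted by C_n; 24 people gives n = 12.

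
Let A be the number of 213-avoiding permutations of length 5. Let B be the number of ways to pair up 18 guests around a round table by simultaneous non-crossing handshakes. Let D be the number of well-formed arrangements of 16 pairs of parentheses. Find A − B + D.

For any fixed pattern of length 3, the pattern-avoiding permutations of [5] number C_5. So A = C_5 = 42.
Non-crossing handshake pairings of 2n people are counted by C_n; 18 people gives n = 9. So B = C_9 = 4862.
Balanced strings of n pairs of brackets are counted by C_n; here n = 16. So D = C_16 = 35357670.
A − B + D = 42 − 4862 + 35357670 = 35352850.

35352850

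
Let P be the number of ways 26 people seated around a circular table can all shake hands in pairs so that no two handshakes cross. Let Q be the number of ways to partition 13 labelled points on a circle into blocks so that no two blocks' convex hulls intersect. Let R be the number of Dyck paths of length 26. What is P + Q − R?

With 26 = 2·13 people, non-crossing handshake pairings are non-crossing perfect matchings on a circle, counted by C_13. So P = C_13 = 742900.
The non-crossing partitions of [13] form a lattice of size C_13. So Q = C_13 = 742900.
Dyck paths of semilength n (length 2n) are counted by C_n; here n = 13. So R = C_13 = 742900.
P + Q − R = 742900 + 742900 − 742900 = 742900.

742900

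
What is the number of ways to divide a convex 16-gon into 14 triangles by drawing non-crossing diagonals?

2674440

A convex 16-gon is triangulated into 14 triangles, and the number of such triangulations is the Catalan number C_{16−2} = C_14.
C_14 = C(28,14)/15 = 40116600/15 = 2674440.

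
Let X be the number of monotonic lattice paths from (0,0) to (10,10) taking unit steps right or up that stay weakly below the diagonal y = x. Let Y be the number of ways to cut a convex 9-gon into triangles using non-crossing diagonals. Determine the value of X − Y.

Monotone paths in an n×n grid that stay weakly below the diagonal are counted by C_n; here n = 10. So X = C_10 = 16796.
Triangulations of a convex m-gon are counted by C_{m−2}; with m = 9 this is C_7. So Y = C_7 = 429.
X − Y = 16796 − 429 = 16367.

16367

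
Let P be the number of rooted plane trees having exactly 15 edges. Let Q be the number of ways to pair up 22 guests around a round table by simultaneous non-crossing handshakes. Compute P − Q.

9636059

A rooted plane tree with 15 edges has 16 nodes, and the count is C_15. So P = C_15 = 9694845.
With 22 = 2·11 people, non-crossing handshake pairings are non-crossing perfect matchings on a circle, counted by C_11. So Q = C_11 = 58786.
P − Q = 9694845 − 58786 = 9636059.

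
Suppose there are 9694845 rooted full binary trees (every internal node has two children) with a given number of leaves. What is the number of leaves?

16

Full binary trees with L leaves are counted by C_{L−1}, and C_15 = 9694845.
So the index is 15, and the number of leaves is 15 + 1 = 16.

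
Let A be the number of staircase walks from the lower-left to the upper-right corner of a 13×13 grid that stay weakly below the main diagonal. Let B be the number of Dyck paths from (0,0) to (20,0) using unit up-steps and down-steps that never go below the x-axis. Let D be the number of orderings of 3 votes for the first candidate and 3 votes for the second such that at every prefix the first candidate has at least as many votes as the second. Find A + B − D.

Monotone paths in an n×n grid that stay weakly below the diagonal are counted by C_n; here n = 13. So A = C_13 = 742900.
Paths of 10 up- and 10 down-steps that never dip below the axis are Dyck paths; their count is C_10. So B = C_10 = 16796.
Ballot sequences with n votes each where one side never trails are Dyck words, counted by C_n; here n = 3. So D = C_3 = 5.
A + B − D = 742900 + 16796 − 5 = 759691.

759691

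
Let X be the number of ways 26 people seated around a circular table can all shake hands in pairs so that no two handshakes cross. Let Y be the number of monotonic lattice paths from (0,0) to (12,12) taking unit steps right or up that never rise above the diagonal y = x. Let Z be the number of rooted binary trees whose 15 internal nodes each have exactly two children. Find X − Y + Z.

Non-crossing handshake pairings of 2n people are counted by C_n; 26 people gives n = 13. So X = C_13 = 742900.
Monotone paths in an n×n grid that stay weakly below the diagonal are counted by C_n; here n = 12. So Y = C_12 = 208012.
The number of full binary trees on 15 internal nodes is the Catalan number C_15. So Z = C_15 = 9694845.
X − Y + Z = 742900 − 208012 + 9694845 = 10229733.

10229733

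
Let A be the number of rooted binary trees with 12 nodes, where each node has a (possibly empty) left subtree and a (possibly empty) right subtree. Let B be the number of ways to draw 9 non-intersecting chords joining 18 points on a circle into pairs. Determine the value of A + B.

212874

Rooted binary trees with 12 nodes (each child slot possibly empty) number C_12. So A = C_12 = 208012.
Non-crossing perfect matchings of 2n points on a circle are counted by C_n; with 18 points, n = 9. So B = C_9 = 4862.
A + B = 208012 + 4862 = 212874.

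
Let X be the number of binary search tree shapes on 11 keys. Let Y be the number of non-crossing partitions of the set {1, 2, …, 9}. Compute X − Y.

Binary trees (left/right distinguished) on n nodes are counted by C_n; here n = 11. So X = C_11 = 58786.
Non-crossing partitions of an n-element set are counted by C_n; here n = 9. So Y = C_9 = 4862.
X − Y = 58786 − 4862 = 53924.

53924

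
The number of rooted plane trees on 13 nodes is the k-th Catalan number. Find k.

12

A rooted plane tree on 13 nodes has 12 edges, and such trees are counted by C_12.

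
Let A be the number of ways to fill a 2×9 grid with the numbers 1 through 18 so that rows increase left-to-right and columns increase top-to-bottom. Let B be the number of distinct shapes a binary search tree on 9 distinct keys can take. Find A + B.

By the hook-length formula (or a Dyck-path bijection), SYT of shape 2×9 number C_9. So A = C_9 = 4862.
Rooted binary trees with 9 nodes (each child slot possibly empty) number C_9. So B = C_9 = 4862.
A + B = 4862 + 4862 = 9724.

9724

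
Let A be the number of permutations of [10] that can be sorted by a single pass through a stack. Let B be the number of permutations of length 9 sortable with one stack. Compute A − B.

Stack-sortable permutations are exactly the 231-avoiding ones, counted by C_n; here n = 10. So A = C_10 = 16796.
Stack-sortable permutations are exactly the 231-avoiding ones, counted by C_n; here n = 9. So B = C_9 = 4862.
A − B = 16796 − 4862 = 11934.

11934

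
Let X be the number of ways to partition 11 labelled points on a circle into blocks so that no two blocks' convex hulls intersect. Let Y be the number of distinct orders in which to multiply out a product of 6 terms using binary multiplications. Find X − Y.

58744

Non-crossing partitions of an n-element set are counted by C_n; here n = 11. So X = C_11 = 58786.
Ways to associate a product of 6 factors correspond to binary trees on 6 leaves, so the count is C_5. So Y = C_5 = 42.
X − Y = 58786 − 42 = 58744.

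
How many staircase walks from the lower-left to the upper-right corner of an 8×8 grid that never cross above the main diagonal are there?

Monotone paths in an n×n grid that stay weakly below the diagonal are counted by C_n; here n = 8.
C_8 = 1430.

1430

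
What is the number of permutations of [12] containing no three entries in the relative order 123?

For any fixed pattern of length 3, the pattern-avoiding permutations of [12] number C_12.
C_12 = C(24,12)/13 = 2704156/13 = 208012.

208012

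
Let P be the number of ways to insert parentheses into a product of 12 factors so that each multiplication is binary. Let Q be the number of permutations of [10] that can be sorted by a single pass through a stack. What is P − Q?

41990

Ways to associate a product of 12 factors correspond to binary trees on 12 leaves, so the count is C_11. So P = C_11 = 58786.
By Knuth's characterisation, the stack-sortable permutations of length 10 are the 231-avoiders, numbering C_10. So Q = C_10 = 16796.
P − Q = 58786 − 16796 = 41990.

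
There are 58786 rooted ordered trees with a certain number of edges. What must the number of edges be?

11

Rooted ordered trees with n edges are counted by C_n, and C_11 = 58786.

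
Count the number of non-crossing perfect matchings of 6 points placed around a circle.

Pairing 6 circle points by 3 non-crossing chords gives C_3 matchings.
C_3 = C(6,3)/4 = 20/4 = 5.

5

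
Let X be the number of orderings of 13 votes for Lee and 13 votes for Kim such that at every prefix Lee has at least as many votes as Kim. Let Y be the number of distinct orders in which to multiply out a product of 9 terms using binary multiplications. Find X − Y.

Ballot sequences with n votes each where one side never trails are Dyck words, counted by C_n; here n = 13. So X = C_13 = 742900.
Ways to associate a product of 9 factors correspond to binary trees on 9 leaves, so the count is C_8. So Y = C_8 = 1430.
X − Y = 742900 − 1430 = 741470.

741470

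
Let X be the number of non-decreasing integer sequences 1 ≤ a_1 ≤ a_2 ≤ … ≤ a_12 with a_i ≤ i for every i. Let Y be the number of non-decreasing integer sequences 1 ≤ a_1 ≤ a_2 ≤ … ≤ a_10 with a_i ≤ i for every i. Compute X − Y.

191216

Weakly increasing sequences with a_i ≤ i biject with Dyck paths of semilength 12, so there are C_12. So X = C_12 = 208012.
Weakly increasing sequences with a_i ≤ i biject with Dyck paths of semilength 10, so there are C_10. So Y = C_10 = 16796.
X − Y = 208012 − 16796 = 191216.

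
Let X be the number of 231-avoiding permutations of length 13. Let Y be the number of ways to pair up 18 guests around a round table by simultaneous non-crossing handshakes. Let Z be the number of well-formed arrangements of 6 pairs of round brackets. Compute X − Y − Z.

737906

Permutations of [n] avoiding any single length-3 pattern are counted by C_n; here n = 13. So X = C_13 = 742900.
Non-crossing handshake pairings of 2n people are counted by C_n; 18 people gives n = 9. So Y = C_9 = 4862.
A balanced arrangement of 6 bracket pairs is a Dyck word of semilength 6, so the count is C_6. So Z = C_6 = 132.
X − Y − Z = 742900 − 4862 − 132 = 737906.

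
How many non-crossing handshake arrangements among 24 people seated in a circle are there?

With 24 = 2·12 people, non-crossing handshake pairings are non-crossing perfect matchings on a circle, counted by C_12.
C_12 = 208012.

208012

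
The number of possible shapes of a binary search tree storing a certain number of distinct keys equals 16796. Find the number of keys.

10

Binary search tree shapes on n keys are counted by C_n, and C_10 = 16796.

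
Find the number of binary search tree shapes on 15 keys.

9694845

There are C_n binary search tree shapes on n keys; with n = 15 that is C_15.
C_15 = 9694845.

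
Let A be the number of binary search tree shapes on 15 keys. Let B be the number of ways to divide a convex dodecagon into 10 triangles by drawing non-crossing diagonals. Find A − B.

There are C_n binary search tree shapes on n keys; with n = 15 that is C_15. So A = C_15 = 9694845.
Triangulations of a convex m-gon are counted by C_{m−2}; with m = 12 this is C_10. So B = C_10 = 16796.
A − B = 9694845 − 16796 = 9678049.

9678049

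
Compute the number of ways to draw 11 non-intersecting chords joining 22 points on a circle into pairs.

58786

Pairing 22 circle points by 11 non-crossing chords gives C_11 matchings.
C_11 = C(22,11)/12 = 705432/12 = 58786.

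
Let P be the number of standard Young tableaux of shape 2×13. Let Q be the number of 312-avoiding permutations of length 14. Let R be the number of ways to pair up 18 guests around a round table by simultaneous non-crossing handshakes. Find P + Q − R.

3412478

Standard Young tableaux of shape 2×n are counted by C_n; here n = 13. So P = C_13 = 742900.
For any fixed pattern of length 3, the pattern-avoiding permutations of [14] number C_14. So Q = C_14 = 2674440.
With 18 = 2·9 people, non-crossing handshake pairings are non-crossing perfect matchings on a circle, counted by C_9. So R = C_9 = 4862.
P + Q − R = 742900 + 2674440 − 4862 = 3412478.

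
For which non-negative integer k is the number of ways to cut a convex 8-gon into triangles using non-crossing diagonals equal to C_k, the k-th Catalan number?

6

Triangulations of a convex m-gon are counted by C_{m−2}; with m = 8 this is C_6.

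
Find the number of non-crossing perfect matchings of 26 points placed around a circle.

742900

Non-crossing perfect matchings of 2n points on a circle are counted by C_n; with 26 points, n = 13.
C_13 = C_12 · 2(2·12+1)/(12+2) = 208012 · 50/14 = 742900.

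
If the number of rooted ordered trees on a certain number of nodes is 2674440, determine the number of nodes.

Rooted ordered trees on m nodes are counted by C_{m−1}; 2674440 = C_14.
So the index is 14, and the number of nodes is 14 + 1 = 15.

15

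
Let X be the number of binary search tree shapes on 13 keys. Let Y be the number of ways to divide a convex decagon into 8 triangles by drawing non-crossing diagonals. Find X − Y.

741470

There are C_n binary search tree shapes on n keys; with n = 13 that is C_13. So X = C_13 = 742900.
A convex 10-gon is triangulated into 8 triangles, and the number of such triangulations is the Catalan number C_{10−2} = C_8. So Y = C_8 = 1430.
X − Y = 742900 − 1430 = 741470.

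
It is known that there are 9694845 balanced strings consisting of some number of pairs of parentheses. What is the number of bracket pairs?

Balanced strings of n bracket-pairs are counted by C_n; 9694845 = C_15.

15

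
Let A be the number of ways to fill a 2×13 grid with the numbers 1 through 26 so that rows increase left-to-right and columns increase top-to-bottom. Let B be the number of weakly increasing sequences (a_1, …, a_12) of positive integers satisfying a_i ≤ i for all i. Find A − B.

534888

Standard Young tableaux of shape 2×n are counted by C_n; here n = 13. So A = C_13 = 742900.
Weakly increasing sequences with a_i ≤ i biject with Dyck paths of semilength 12, so there are C_12. So B = C_12 = 208012.
A − B = 742900 − 208012 = 534888.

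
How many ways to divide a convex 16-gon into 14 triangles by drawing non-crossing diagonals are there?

2674440

The number of triangulations of a 16-gon is the Catalan number C_14 (index = sides − 2).
C_14 = C(28,14)/15 = 40116600/15 = 2674440.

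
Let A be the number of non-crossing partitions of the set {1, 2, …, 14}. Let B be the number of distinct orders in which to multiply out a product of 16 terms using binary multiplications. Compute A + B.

12369285

The non-crossing partitions of [14] form a lattice of size C_14. So A = C_14 = 2674440.
Parenthesizations of m factors correspond to full binary trees with m leaves, counted by C_{m−1}; m = 16 gives C_15. So B = C_15 = 9694845.
A + B = 2674440 + 9694845 = 12369285.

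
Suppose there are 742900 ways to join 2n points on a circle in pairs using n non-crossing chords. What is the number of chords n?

13

Non-crossing pairings of 2n points on a circle are counted by C_n. Since C_13 = 742900, the index is 13.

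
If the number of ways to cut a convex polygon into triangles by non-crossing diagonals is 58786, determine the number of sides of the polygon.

13

Triangulations of a convex m-gon are counted by C_{m−2}. Since C_11 = 58786, the index is 11.
So m − 2 = 11, giving m = 13 sides.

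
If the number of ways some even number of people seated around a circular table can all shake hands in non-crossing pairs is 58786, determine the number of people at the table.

22

Non-crossing handshake pairings of 2n people are counted by C_n, and C_11 = 58786.
So n = 11, and there are 2n = 22 people.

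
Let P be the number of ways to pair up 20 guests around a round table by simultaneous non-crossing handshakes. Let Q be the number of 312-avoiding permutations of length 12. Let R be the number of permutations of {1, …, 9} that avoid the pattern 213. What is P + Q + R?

Non-crossing handshake pairings of 2n people are counted by C_n; 20 people gives n = 10. So P = C_10 = 16796.
For any fixed pattern of length 3, the pattern-avoiding permutations of [12] number C_12. So Q = C_12 = 208012.
Permutations of [n] avoiding any single length-3 pattern are counted by C_n; here n = 9. So R = C_9 = 4862.
P + Q + R = 16796 + 208012 + 4862 = 229670.

229670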